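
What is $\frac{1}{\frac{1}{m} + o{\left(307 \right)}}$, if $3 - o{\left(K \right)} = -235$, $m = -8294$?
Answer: $\frac{8294}{1973971} \approx 0.0042017$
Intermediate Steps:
$o{\left(K \right)} = 238$ ($o{\left(K \right)} = 3 - -235 = 3 + 235 = 238$)
$\frac{1}{\frac{1}{m} + o{\left(307 \right)}} = \frac{1}{\frac{1}{-8294} + 238} = \frac{1}{- \frac{1}{8294} + 238} = \frac{1}{\frac{1973971}{8294}} = \frac{8294}{1973971}$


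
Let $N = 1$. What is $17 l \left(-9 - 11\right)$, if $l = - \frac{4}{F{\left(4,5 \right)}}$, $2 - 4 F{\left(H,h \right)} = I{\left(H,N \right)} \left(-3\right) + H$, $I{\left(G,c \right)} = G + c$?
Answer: $\frac{5440}{13} \approx 418.46$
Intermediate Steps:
$F{\left(H,h \right)} = \frac{5}{4} + \frac{H}{2}$ ($F{\left(H,h \right)} = \frac{1}{2} - \frac{\left(H + 1\right) \left(-3\right) + H}{4} = \frac{1}{2} - \frac{\left(1 + H\right) \left(-3\right) + H}{4} = \frac{1}{2} - \frac{\left(-3 - 3 H\right) + H}{4} = \frac{1}{2} - \frac{-3 - 2 H}{4} = \frac{1}{2} + \left(\frac{3}{4} + \frac{H}{2}\right) = \frac{5}{4} + \frac{H}{2}$)
$l = - \frac{16}{13}$ ($l = - \frac{4}{\frac{5}{4} + \frac{1}{2} \cdot 4} = - \frac{4}{\frac{5}{4} + 2} = - \frac{4}{\frac{13}{4}} = \left(-4\right) \frac{4}{13} = - \frac{16}{13} \approx -1.2308$)
$17 l \left(-9 - 11\right) = 17 \left(- \frac{16}{13}\right) \left(-9 - 11\right) = - \frac{272 \left(-9 - 11\right)}{13} = \left(- \frac{272}{13}\right) \left(-20\right) = \frac{5440}{13}$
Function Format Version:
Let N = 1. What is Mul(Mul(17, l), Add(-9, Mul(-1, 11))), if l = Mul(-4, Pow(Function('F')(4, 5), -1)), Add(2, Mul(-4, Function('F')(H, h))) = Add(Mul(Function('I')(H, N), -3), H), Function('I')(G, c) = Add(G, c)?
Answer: Rational(5440, 13) ≈ 418.46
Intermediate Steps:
Function('F')(H, h) = Add(Rational(5, 4), Mul(Rational(1, 2), H)) (Function('F')(H, h) = Add(Rational(1, 2), Mul(Rational(-1, 4), Add(Mul(Add(H, 1), -3), H))) = Add(Rational(1, 2), Mul(Rational(-1, 4), Add(Mul(Add(1, H), -3), H))) = Add(Rational(1, 2), Mul(Rational(-1, 4), Add(Add(-3, Mul(-3, H)), H))) = Add(Rational(1, 2), Mul(Rational(-1, 4), Add(-3, Mul(-2, H)))) = Add(Rational(1, 2), Add(Rational(3, 4), Mul(Rational(1, 2), H))) = Add(Rational(5, 4), Mul(Rational(1, 2), H)))
l = Rational(-16, 13) (l = Mul(-4, Pow(Add(Rational(5, 4), Mul(Rational(1, 2), 4)), -1)) = Mul(-4, Pow(Add(Rational(5, 4), 2), -1)) = Mul(-4, Pow(Rational(13, 4), -1)) = Mul(-4, Rational(4, 13)) = Rational(-16, 13) ≈ -1.2308)
Mul(Mul(17, l), Add(-9, Mul(-1, 11))) = Mul(Mul(17, Rational(-16, 13)), Add(-9, Mul(-1, 11))) = Mul(Rational(-272, 13), Add(-9, -11)) = Mul(Rational(-272, 13), -20) = Rational(5440, 13)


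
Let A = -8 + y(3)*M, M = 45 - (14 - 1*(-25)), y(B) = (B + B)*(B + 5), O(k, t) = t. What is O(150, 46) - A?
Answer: -234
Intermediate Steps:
y(B) = 2*B*(5 + B) (y(B) = (2*B)*(5 + B) = 2*B*(5 + B))
M = 6 (M = 45 - (14 + 25) = 45 - 1*39 = 45 - 39 = 6)
A = 280 (A = -8 + (2*3*(5 + 3))*6 = -8 + (2*3*8)*6 = -8 + 48*6 = -8 + 288 = 280)
O(150, 46) - A = 46 - 1*280 = 46 - 280 = -234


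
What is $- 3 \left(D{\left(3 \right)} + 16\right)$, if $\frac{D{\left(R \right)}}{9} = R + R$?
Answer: $-210$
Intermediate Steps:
$D{\left(R \right)} = 18 R$ ($D{\left(R \right)} = 9 \left(R + R\right) = 9 \cdot 2 R = 18 R$)
$- 3 \left(D{\left(3 \right)} + 16\right) = - 3 \left(18 \cdot 3 + 16\right) = - 3 \left(54 + 16\right) = \left(-3\right) 70 = -210$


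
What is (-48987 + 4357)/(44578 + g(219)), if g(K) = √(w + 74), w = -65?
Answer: -44630/44581 ≈ -1.0011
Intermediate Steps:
g(K) = 3 (g(K) = √(-65 + 74) = √9 = 3)
(-48987 + 4357)/(44578 + g(219)) = (-48987 + 4357)/(44578 + 3) = -44630/44581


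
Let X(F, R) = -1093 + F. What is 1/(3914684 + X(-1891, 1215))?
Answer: 1/3911700 ≈ 2.5564e-7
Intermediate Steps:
1/(3914684 + X(-1891, 1215)) = 1/(3914684 + (-1093 - 1891)) = 1/(3914684 - 2984) = 1/3911700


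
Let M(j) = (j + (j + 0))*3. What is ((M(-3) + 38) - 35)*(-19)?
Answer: 285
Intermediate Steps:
M(j) = 6*j (M(j) = (j + j)*3 = (2*j)*3 = 6*j)
((M(-3) + 38) - 35)*(-19) = ((6*(-3) + 38) - 35)*(-19) = ((-18 + 38) - 35)*(-19) = (20 - 35)*(-19) = -15*(-19) = 285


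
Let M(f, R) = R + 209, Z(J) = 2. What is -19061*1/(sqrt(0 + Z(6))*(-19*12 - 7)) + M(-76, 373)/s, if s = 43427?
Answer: 582/43427 + 19061*sqrt(2)/470 ≈ 57.367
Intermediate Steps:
M(f, R) = 209 + R
-19061*1/(sqrt(0 + Z(6))*(-19*12 - 7)) + M(-76, 373)/s = -19061*1/(sqrt(0 + 2)*(-19*12 - 7)) + (209 + 373)/43427 = -19061*sqrt(2)/(2*(-228 - 7)) + 582*(1/43427) = -19061*(-sqrt(2)/470) + 582/43427 = -(-19061)*sqrt(2)/470 + 582/43427 = 19061*sqrt(2)/470 + 582/43427 = 582/43427 + 19061*sqrt(2)/470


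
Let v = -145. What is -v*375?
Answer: 54375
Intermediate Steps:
-v*375 = -(-145)*375 = -1*(-54375) = 54375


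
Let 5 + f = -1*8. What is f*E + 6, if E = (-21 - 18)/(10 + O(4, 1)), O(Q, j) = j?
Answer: 573/11 ≈ 52.091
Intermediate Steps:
E = -39/11 (E = (-21 - 18)/(10 + 1) = -39/11 ≈ -3.5455)
f = -13 (f = -5 - 1*8 = -5 - 8 = -13)
f*E + 6 = -13*(-39/11) + 6 = 507/11 + 6 = 573/11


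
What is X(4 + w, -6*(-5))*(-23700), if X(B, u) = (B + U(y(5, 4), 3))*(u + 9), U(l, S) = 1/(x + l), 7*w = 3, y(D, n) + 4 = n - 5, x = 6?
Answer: -35123400/7 ≈ -5.0176e+6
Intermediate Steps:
y(D, n) = -9 + n (y(D, n) = -4 + (n - 5) = -4 + (-5 + n) = -9 + n)
w = 3/7 (w = (⅐)*3 = 3/7 ≈ 0.42857)
U(l, S) = 1/(6 + l)
X(B, u) = (1 + B)*(9 + u) (X(B, u) = (B + 1/(6 + (-9 + 4)))*(u + 9) = (B + 1/(6 - 5))*(9 + u) = (B + 1/1)*(9 + u) = (B + 1)*(9 + u) = (1 + B)*(9 + u))
X(4 + w, -6*(-5))*(-23700) = (9 - 6*(-5) + 9*(4 + 3/7) + (4 + 3/7)*(-6*(-5)))*(-23700) = (9 + 30 + 9*(31/7) + (31/7)*30)*(-23700) = (9 + 30 + 279/7 + 930/7)*(-23700) = (1482/7)*(-23700) = -35123400/7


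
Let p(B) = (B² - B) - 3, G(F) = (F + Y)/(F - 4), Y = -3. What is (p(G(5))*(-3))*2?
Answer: 6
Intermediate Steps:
G(F) = (-3 + F)/(-4 + F) (G(F) = (F - 3)/(F - 4) = (-3 + F)/(-4 + F))
p(B) = -3 + B² - B
(p(G(5))*(-3))*2 = ((-3 + ((-3 + 5)/(-4 + 5))² - (-3 + 5)/(-4 + 5))*(-3))*2 = ((-3 + (2/1)² - 2/1)*(-3))*2 = ((-3 + (1*2)² - 2)*(-3))*2 = ((-3 + 2² - 1*2)*(-3))*2 = ((-3 + 4 - 2)*(-3))*2 = -1*(-3)*2 = 3*2 = 6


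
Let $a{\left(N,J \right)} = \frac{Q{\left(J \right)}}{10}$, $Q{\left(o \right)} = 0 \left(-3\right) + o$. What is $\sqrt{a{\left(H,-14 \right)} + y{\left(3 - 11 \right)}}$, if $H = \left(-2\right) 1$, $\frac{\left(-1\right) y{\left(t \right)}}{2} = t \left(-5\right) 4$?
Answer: $\frac{i \sqrt{8035}}{5} \approx 17.928 i$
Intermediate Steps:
$Q{\left(o \right)} = o$ ($Q{\left(o \right)} = 0 + o = o$)
$y{\left(t \right)} = 40 t$ ($y{\left(t \right)} = - 2 t \left(-5\right) 4 = - 2 - 5 t 4 = - 2 \left(- 20 t\right) = 40 t$)
$H = -2$
$a{\left(N,J \right)} = \frac{J}{10}$
$\sqrt{a{\left(H,-14 \right)} + y{\left(3 - 11 \right)}} = \sqrt{\frac{1}{10} \left(-14\right) + 40 \left(3 - 11\right)} = \sqrt{- \frac{7}{5} + 40 \left(3 - 11\right)} = \sqrt{- \frac{7}{5} + 40 \left(-8\right)} = \sqrt{- \frac{7}{5} - 320} = \sqrt{- \frac{1607}{5}} = \frac{i \sqrt{8035}}{5}$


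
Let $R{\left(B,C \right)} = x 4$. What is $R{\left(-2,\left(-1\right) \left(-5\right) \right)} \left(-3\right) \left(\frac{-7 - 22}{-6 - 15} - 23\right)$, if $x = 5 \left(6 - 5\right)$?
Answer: $\frac{9080}{7} \approx 1297.1$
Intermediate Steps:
$x = 5$ ($x = 5 \cdot 1 = 5$)
$R{\left(B,C \right)} = 20$ ($R{\left(B,C \right)} = 5 \cdot 4 = 20$)
$R{\left(-2,\left(-1\right) \left(-5\right) \right)} \left(-3\right) \left(\frac{-7 - 22}{-6 - 15} - 23\right) = 20 \left(-3\right) \left(\frac{-7 - 22}{-6 - 15} - 23\right) = - 60 \left(- \frac{29}{-21} - 23\right) = - 60 \left(\left(-29\right) \left(- \frac{1}{21}\right) - 23\right) = - 60 \left(\frac{29}{21} - 23\right) = \left(-60\right) \left(- \frac{454}{21}\right) = \frac{9080}{7}$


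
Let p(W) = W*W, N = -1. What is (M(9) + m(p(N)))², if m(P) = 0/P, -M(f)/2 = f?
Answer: 324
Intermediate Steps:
p(W) = W²
M(f) = -2*f
m(P) = 0
(M(9) + m(p(N)))² = (-2*9 + 0)² = (-18 + 0)² = (-18)² = 324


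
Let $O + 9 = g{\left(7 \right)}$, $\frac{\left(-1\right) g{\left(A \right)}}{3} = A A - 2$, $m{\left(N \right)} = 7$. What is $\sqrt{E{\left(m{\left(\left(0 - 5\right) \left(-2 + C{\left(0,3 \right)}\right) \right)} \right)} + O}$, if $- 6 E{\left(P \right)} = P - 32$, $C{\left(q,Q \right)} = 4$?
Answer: $\frac{5 i \sqrt{210}}{6} \approx 12.076 i$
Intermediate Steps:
$g{\left(A \right)} = 6 - 3 A^{2}$ ($g{\left(A \right)} = - 3 \left(A A - 2\right) = - 3 \left(A^{2} - 2\right) = - 3 \left(-2 + A^{2}\right) = 6 - 3 A^{2}$)
$O = -150$ ($O = -9 + \left(6 - 3 \cdot 7^{2}\right) = -9 + \left(6 - 147\right) = -9 - 141 = -150$)
$E{\left(P \right)} = \frac{16}{3} - \frac{P}{6}$ ($E{\left(P \right)} = - \frac{P - 32}{6} = - \frac{-32 + P}{6} = \frac{16}{3} - \frac{P}{6}$)
$\sqrt{E{\left(m{\left(\left(0 - 5\right) \left(-2 + C{\left(0,3 \right)}\right) \right)} \right)} + O} = \sqrt{\left(\frac{16}{3} - \frac{7}{6}\right) - 150} = \sqrt{\frac{25}{6} - 150} = \sqrt{- \frac{875}{6}} = \frac{5 i \sqrt{210}}{6}$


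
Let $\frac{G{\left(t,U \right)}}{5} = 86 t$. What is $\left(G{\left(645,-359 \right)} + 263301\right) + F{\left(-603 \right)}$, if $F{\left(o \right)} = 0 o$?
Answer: $540651$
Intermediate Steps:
$F{\left(o \right)} = 0$
$G{\left(t,U \right)} = 430 t$ ($G{\left(t,U \right)} = 5 \cdot 86 t = 430 t$)
$\left(G{\left(645,-359 \right)} + 263301\right) + F{\left(-603 \right)} = \left(430 \cdot 645 + 263301\right) + 0 = \left(277350 + 263301\right) + 0 = 540651 + 0 = 540651$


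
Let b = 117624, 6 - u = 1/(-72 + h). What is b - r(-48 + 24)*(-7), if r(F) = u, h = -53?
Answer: 14708257/125 ≈ 1.1767e+5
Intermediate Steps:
u = 751/125 (u = 6 - 1/(-72 - 53) = 6 - 1/(-125) = 6 - 1*(-1/125) = 6 + 1/125 = 751/125 ≈ 6.0080)
r(F) = 751/125
b - r(-48 + 24)*(-7) = 117624 - 751*(-7)/125 = 117624 - 1*(-5257/125) = 117624 + 5257/125 = 14708257/125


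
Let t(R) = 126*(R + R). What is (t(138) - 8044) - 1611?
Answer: 25121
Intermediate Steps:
t(R) = 252*R (t(R) = 126*(2*R) = 252*R)
(t(138) - 8044) - 1611 = (252*138 - 8044) - 1611 = (34776 - 8044) - 1611 = 26732 - 1611 = 25121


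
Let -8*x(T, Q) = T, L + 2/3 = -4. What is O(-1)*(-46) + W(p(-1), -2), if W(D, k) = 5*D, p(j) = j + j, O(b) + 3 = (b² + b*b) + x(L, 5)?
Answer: 55/6 ≈ 9.1667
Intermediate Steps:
L = -14/3 (L = -⅔ - 4 = -14/3 ≈ -4.6667)
x(T, Q) = -T/8
O(b) = -29/12 + 2*b² (O(b) = -3 + ((b² + b*b) - ⅛*(-14/3)) = -3 + ((b² + b²) + 7/12) = -3 + (2*b² + 7/12) = -3 + (7/12 + 2*b²) = -29/12 + 2*b²)
p(j) = 2*j
O(-1)*(-46) + W(p(-1), -2) = (-29/12 + 2*(-1)²)*(-46) + 5*(2*(-1)) = (-29/12 + 2*1)*(-46) + 5*(-2) = (-29/12 + 2)*(-46) - 10 = -5/12*(-46) - 10 = 115/6 - 10 = 55/6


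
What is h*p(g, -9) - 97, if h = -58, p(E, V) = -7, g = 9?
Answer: 309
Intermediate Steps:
h*p(g, -9) - 97 = -58*(-7) - 97 = 406 - 97 = 309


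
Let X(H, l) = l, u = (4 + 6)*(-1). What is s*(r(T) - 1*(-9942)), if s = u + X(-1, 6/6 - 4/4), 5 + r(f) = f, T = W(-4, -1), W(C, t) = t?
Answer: -99360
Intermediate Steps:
u = -10 (u = 10*(-1) = -10)
T = -1
r(f) = -5 + f
s = -10 (s = -10 + (6/6 - 4/4) = -10 + (6*(⅙) - 4*¼) = -10 + (1 - 1) = -10 + 0 = -10)
s*(r(T) - 1*(-9942)) = -10*((-5 - 1) - 1*(-9942)) = -10*(-6 + 9942) = -10*9936 = -99360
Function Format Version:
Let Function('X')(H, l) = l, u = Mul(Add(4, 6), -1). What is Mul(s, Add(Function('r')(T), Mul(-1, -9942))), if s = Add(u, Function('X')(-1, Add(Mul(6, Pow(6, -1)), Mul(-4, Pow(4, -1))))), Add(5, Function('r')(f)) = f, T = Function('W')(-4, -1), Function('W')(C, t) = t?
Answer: -99360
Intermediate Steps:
u = -10 (u = Mul(10, -1) = -10)
T = -1
Function('r')(f) = Add(-5, f)
s = -10 (s = Add(-10, Add(Mul(6, Pow(6, -1)), Mul(-4, Pow(4, -1)))) = Add(-10, Add(Mul(6, Rational(1, 6)), Mul(-4, Rational(1, 4)))) = Add(-10, Add(1, -1)) = Add(-10, 0) = -10)
Mul(s, Add(Function('r')(T), Mul(-1, -9942))) = Mul(-10, Add(Add(-5, -1), Mul(-1, -9942))) = Mul(-10, Add(-6, 9942)) = Mul(-10, 9936) = -99360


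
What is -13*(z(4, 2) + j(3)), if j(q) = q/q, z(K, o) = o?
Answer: -39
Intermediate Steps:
j(q) = 1
-13*(z(4, 2) + j(3)) = -13*(2 + 1) = -13*3 = -39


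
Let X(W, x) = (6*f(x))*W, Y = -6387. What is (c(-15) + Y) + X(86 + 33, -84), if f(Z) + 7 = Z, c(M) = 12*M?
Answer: -71541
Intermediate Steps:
f(Z) = -7 + Z
X(W, x) = W*(-42 + 6*x) (X(W, x) = (6*(-7 + x))*W = (-42 + 6*x)*W = W*(-42 + 6*x))
(c(-15) + Y) + X(86 + 33, -84) = (12*(-15) - 6387) + 6*(86 + 33)*(-7 - 84) = (-180 - 6387) + 6*119*(-91) = -6567 - 64974 = -71541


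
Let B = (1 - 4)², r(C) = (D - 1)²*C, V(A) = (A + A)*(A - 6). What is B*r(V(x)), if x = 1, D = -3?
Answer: -1440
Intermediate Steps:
V(A) = 2*A*(-6 + A) (V(A) = (2*A)*(-6 + A) = 2*A*(-6 + A))
r(C) = 16*C (r(C) = (-3 - 1)²*C = (-4)²*C = 16*C)
B = 9 (B = (-3)² = 9)
B*r(V(x)) = 9*(16*(2*1*(-6 + 1))) = 9*(16*(2*1*(-5))) = 9*(16*(-10)) = 9*(-160) = -1440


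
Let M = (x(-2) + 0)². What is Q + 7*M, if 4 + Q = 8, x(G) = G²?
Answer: 116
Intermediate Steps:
M = 16 (M = ((-2)² + 0)² = (4 + 0)² = 4² = 16)
Q = 4 (Q = -4 + 8 = 4)
Q + 7*M = 4 + 7*16 = 4 + 112 = 116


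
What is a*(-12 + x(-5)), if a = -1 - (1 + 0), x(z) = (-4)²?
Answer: -8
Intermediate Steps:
x(z) = 16
a = -2 (a = -1 - 1*1 = -1 - 1 = -2)
a*(-12 + x(-5)) = -2*(-12 + 16) = -2*4 = -8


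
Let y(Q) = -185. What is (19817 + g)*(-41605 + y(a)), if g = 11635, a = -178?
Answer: -1314379080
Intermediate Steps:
(19817 + g)*(-41605 + y(a)) = (19817 + 11635)*(-41605 - 185) = 31452*(-41790) = -1314379080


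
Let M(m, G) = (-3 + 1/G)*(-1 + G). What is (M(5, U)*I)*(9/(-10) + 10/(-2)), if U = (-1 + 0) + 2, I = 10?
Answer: 0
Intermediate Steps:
U = 1 (U = -1 + 2 = 1)
M(m, G) = (-1 + G)*(-3 + 1/G)
(M(5, U)*I)*(9/(-10) + 10/(-2)) = ((4 - 1/1 - 3*1)*10)*(9/(-10) + 10/(-2)) = ((4 - 1*1 - 3)*10)*(9*(-⅒) + 10*(-½)) = ((4 - 1 - 3)*10)*(-9/10 - 5) = (0*10)*(-59/10) = 0*(-59/10) = 0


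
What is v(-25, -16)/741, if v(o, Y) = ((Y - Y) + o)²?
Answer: 625/741 ≈ 0.84345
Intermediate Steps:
v(o, Y) = o² (v(o, Y) = (0 + o)² = o²)
v(-25, -16)/741 = (-25)²/741 = 625*(1/741) = 625/741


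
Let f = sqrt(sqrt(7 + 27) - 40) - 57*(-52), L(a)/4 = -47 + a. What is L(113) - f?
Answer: -2700 - I*sqrt(40 - sqrt(34)) ≈ -2700.0 - 5.8454*I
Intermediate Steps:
L(a) = -188 + 4*a (L(a) = 4*(-47 + a) = -188 + 4*a)
f = 2964 + sqrt(-40 + sqrt(34)) (f = sqrt(sqrt(34) - 40) + 2964 = sqrt(-40 + sqrt(34)) + 2964 = 2964 + sqrt(-40 + sqrt(34)) ≈ 2964.0 + 5.8454*I)
L(113) - f = (-188 + 4*113) - (2964 + sqrt(-40 + sqrt(34))) = (-188 + 452) + (-2964 - sqrt(-40 + sqrt(34))) = 264 + (-2964 - sqrt(-40 + sqrt(34))) = -2700 - sqrt(-40 + sqrt(34))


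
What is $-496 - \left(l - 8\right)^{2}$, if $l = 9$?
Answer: $-497$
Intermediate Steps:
$-496 - \left(l - 8\right)^{2} = -496 - \left(9 - 8\right)^{2} = -496 - 1^{2} = -496 - 1 = -497$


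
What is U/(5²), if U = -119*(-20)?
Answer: 476/5 ≈ 95.200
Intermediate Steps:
U = 2380
U/(5²) = 2380/(5²) = 2380/25 = 2380*(1/25) = 476/5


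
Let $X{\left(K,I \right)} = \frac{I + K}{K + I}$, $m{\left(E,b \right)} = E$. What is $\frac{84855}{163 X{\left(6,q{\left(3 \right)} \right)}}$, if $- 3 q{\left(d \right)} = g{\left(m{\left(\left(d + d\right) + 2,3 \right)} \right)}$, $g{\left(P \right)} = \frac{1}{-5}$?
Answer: $\frac{84855}{163} \approx 520.58$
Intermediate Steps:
$g{\left(P \right)} = - \frac{1}{5}$
$q{\left(d \right)} = \frac{1}{15}$ ($q{\left(d \right)} = \left(- \frac{1}{3}\right) \left(- \frac{1}{5}\right) = \frac{1}{15}$)
$X{\left(K,I \right)} = 1$ ($X{\left(K,I \right)} = \frac{I + K}{I + K} = 1$)
$\frac{84855}{163 X{\left(6,q{\left(3 \right)} \right)}} = \frac{84855}{163 \cdot 1} = \frac{84855}{163}$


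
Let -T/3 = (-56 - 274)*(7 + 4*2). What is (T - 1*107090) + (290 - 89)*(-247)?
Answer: -141887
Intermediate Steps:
T = 14850 (T = -3*(-56 - 274)*(7 + 4*2) = -(-990)*(7 + 8) = -(-990)*15 = -3*(-4950) = 14850)
(T - 1*107090) + (290 - 89)*(-247) = (14850 - 1*107090) + (290 - 89)*(-247) = (14850 - 107090) + 201*(-247) = -92240 - 49647 = -141887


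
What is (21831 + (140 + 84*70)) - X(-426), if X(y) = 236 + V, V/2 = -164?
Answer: 27943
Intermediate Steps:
V = -328 (V = 2*(-164) = -328)
X(y) = -92 (X(y) = 236 - 328 = -92)
(21831 + (140 + 84*70)) - X(-426) = (21831 + (140 + 84*70)) - 1*(-92) = (21831 + (140 + 5880)) + 92 = (21831 + 6020) + 92 = 27851 + 92 = 27943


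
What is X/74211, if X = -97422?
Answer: -32474/24737 ≈ -1.3128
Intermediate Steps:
X/74211 = -97422/74211 = -97422*1/74211 = -32474/24737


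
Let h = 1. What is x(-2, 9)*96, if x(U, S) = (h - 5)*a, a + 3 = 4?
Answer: -384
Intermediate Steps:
a = 1 (a = -3 + 4 = 1)
x(U, S) = -4 (x(U, S) = (1 - 5)*1 = -4*1 = -4)
x(-2, 9)*96 = -4*96 = -384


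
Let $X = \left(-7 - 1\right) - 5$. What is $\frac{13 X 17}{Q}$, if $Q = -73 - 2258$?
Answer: $\frac{2873}{2331} \approx 1.2325$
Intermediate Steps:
$X = -13$ ($X = -8 - 5 = -13$)
$Q = -2331$ ($Q = -73 - 2258 = -2331$)
$\frac{13 X 17}{Q} = \frac{13 \left(-13\right) 17}{-2331} = \left(-169\right) 17 \left(- \frac{1}{2331}\right) = \left(-2873\right) \left(- \frac{1}{2331}\right) = \frac{2873}{2331}$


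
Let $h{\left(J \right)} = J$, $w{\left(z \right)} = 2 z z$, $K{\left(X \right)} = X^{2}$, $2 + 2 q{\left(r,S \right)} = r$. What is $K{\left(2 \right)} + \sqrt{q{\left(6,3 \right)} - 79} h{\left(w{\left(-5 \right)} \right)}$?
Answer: $4 + 50 i \sqrt{77} \approx 4.0 + 438.75 i$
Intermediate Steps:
$q{\left(r,S \right)} = -1 + \frac{r}{2}$
$w{\left(z \right)} = 2 z^{2}$
$K{\left(2 \right)} + \sqrt{q{\left(6,3 \right)} - 79} h{\left(w{\left(-5 \right)} \right)} = 2^{2} + \sqrt{\left(-1 + \frac{1}{2} \cdot 6\right) - 79} \cdot 2 \left(-5\right)^{2} = 4 + \sqrt{\left(-1 + 3\right) - 79} \cdot 2 \cdot 25 = 4 + \sqrt{2 - 79} \cdot 50 = 4 + \sqrt{-77} \cdot 50 = 4 + i \sqrt{77} \cdot 50 = 4 + 50 i \sqrt{77}$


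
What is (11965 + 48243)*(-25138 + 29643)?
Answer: 271237040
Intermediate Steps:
(11965 + 48243)*(-25138 + 29643) = 60208*4505 = 271237040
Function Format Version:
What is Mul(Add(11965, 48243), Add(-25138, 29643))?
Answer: 271237040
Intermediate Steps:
Mul(Add(11965, 48243), Add(-25138, 29643)) = Mul(60208, 4505) = 271237040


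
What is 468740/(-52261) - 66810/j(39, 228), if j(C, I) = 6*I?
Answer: -688798955/11915508 ≈ -57.807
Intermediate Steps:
468740/(-52261) - 66810/j(39, 228) = 468740/(-52261) - 66810/(6*228) = 468740*(-1/52261) - 66810/1368 = -468740/52261 - 66810*1/1368 = -468740/52261 - 11135/228 = -688798955/11915508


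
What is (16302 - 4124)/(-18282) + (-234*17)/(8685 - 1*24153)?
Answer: -9636959/23565498 ≈ -0.40894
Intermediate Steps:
(16302 - 4124)/(-18282) + (-234*17)/(8685 - 1*24153) = 12178*(-1/18282) - 3978/(8685 - 24153) = -6089/9141 - 3978/(-15468) = -6089/9141 - 3978*(-1/15468) = -6089/9141 + 663/2578 = -9636959/23565498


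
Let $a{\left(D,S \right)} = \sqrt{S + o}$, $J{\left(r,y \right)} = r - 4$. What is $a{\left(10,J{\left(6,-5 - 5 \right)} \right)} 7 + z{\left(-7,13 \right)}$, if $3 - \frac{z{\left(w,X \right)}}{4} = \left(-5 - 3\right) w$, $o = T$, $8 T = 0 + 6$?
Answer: $-212 + \frac{7 \sqrt{11}}{2} \approx -200.39$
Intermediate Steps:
$T = \frac{3}{4}$ ($T = \frac{0 + 6}{8} = \frac{1}{8} \cdot 6 = \frac{3}{4} \approx 0.75$)
$o = \frac{3}{4} \approx 0.75$
$J{\left(r,y \right)} = -4 + r$
$z{\left(w,X \right)} = 12 + 32 w$ ($z{\left(w,X \right)} = 12 - 4 \left(-5 - 3\right) w = 12 - 4 \left(- 8 w\right) = 12 + 32 w$)
$a{\left(D,S \right)} = \sqrt{\frac{3}{4} + S}$ ($a{\left(D,S \right)} = \sqrt{S + \frac{3}{4}} = \sqrt{\frac{3}{4} + S}$)
$a{\left(10,J{\left(6,-5 - 5 \right)} \right)} 7 + z{\left(-7,13 \right)} = \frac{\sqrt{3 + 4 \left(-4 + 6\right)}}{2} \cdot 7 + \left(12 + 32 \left(-7\right)\right) = \frac{\sqrt{3 + 4 \cdot 2}}{2} \cdot 7 + \left(12 - 224\right) = \frac{\sqrt{3 + 8}}{2} \cdot 7 - 212 = \frac{\sqrt{11}}{2} \cdot 7 - 212 = \frac{7 \sqrt{11}}{2} - 212 = -212 + \frac{7 \sqrt{11}}{2}$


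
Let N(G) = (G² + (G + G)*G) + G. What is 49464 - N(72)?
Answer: 33840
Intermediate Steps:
N(G) = G + 3*G² (N(G) = (G² + (2*G)*G) + G = (G² + 2*G²) + G = 3*G² + G = G + 3*G²)
49464 - N(72) = 49464 - 72*(1 + 3*72) = 49464 - 72*(1 + 216) = 49464 - 72*217 = 49464 - 1*15624 = 49464 - 15624 = 33840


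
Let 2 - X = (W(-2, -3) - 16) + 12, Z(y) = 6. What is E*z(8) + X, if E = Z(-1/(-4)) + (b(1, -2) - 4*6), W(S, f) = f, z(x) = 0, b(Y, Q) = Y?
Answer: 9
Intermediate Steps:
E = -17 (E = 6 + (1 - 4*6) = 6 + (1 - 24) = 6 - 23 = -17)
X = 9 (X = 2 - ((-3 - 16) + 12) = 2 - (-19 + 12) = 2 - 1*(-7) = 2 + 7 = 9)
E*z(8) + X = -17*0 + 9 = 0 + 9 = 9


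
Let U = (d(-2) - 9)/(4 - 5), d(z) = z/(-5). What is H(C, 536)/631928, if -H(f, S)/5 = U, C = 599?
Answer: -1/14696 ≈ -6.8046e-5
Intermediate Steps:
d(z) = -z/5 (d(z) = z*(-1/5) = -z/5)
U = 43/5 (U = (-1/5*(-2) - 9)/(4 - 5) = (2/5 - 9)/(-1) = -43/5*(-1) = 43/5 ≈ 8.6000)
H(f, S) = -43 (H(f, S) = -5*43/5 = -43)
H(C, 536)/631928 = -43/631928 = -43*1/631928 = -1/14696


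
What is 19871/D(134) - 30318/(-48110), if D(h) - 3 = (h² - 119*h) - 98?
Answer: 101405278/9213065 ≈ 11.007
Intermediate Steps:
D(h) = -95 + h² - 119*h (D(h) = 3 + ((h² - 119*h) - 98) = 3 + (-98 + h² - 119*h) = -95 + h² - 119*h)
19871/D(134) - 30318/(-48110) = 19871/(-95 + 134² - 119*134) - 30318/(-48110) = 19871/(-95 + 17956 - 15946) - 30318*(-1/48110) = 19871/1915 + 15159/24055 = 101405278/9213065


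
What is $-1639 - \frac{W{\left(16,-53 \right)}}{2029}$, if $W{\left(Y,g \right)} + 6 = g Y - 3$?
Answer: $- \frac{3324674}{2029} \approx -1638.6$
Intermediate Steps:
$W{\left(Y,g \right)} = -9 + Y g$ ($W{\left(Y,g \right)} = -6 + \left(g Y - 3\right) = -6 + \left(Y g - 3\right) = -6 + \left(-3 + Y g\right) = -9 + Y g$)
$-1639 - \frac{W{\left(16,-53 \right)}}{2029} = -1639 - \frac{-9 + 16 \left(-53\right)}{2029} = -1639 - \left(-9 - 848\right) \frac{1}{2029} = -1639 - \left(-857\right) \frac{1}{2029} = -1639 - - \frac{857}{2029} = -1639 + \frac{857}{2029} = - \frac{3324674}{2029}$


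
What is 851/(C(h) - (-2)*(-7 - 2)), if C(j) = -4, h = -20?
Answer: -851/22 ≈ -38.682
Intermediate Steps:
851/(C(h) - (-2)*(-7 - 2)) = 851/(-4 - (-2)*(-7 - 2)) = 851/(-4 - (-2)*(-9)) = 851/(-4 - 1*18) = 851/(-4 - 18) = 851/(-22) = 851*(-1/22) = -851/22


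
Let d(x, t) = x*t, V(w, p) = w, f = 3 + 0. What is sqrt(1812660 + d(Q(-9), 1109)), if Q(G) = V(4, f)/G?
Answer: 16*sqrt(63709)/3 ≈ 1346.2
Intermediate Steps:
f = 3
Q(G) = 4/G
d(x, t) = t*x
sqrt(1812660 + d(Q(-9), 1109)) = sqrt(1812660 + 1109*(4/(-9))) = sqrt(1812660 + 1109*(4*(-1/9))) = sqrt(1812660 + 1109*(-4/9)) = sqrt(1812660 - 4436/9) = sqrt(16309504/9) = 16*sqrt(63709)/3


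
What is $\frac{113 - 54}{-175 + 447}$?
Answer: $\frac{59}{272} \approx 0.21691$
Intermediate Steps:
$\frac{113 - 54}{-175 + 447} = \frac{59}{272}$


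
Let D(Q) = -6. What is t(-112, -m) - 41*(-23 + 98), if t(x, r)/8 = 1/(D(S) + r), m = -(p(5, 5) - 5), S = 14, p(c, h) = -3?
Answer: -21529/7 ≈ -3075.6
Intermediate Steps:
m = 8 (m = -(-3 - 5) = -1*(-8) = 8)
t(x, r) = 8/(-6 + r)
t(-112, -m) - 41*(-23 + 98) = 8/(-6 - 1*8) - 41*(-23 + 98) = 8/(-6 - 8) - 41*75 = 8/(-14) - 3075 = 8*(-1/14) - 3075 = -4/7 - 3075 = -21529/7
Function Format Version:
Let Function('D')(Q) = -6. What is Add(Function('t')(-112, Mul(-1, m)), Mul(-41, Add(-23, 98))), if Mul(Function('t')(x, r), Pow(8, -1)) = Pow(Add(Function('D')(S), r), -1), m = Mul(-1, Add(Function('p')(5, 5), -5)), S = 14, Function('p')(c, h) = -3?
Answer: Rational(-21529, 7) ≈ -3075.6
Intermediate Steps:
m = 8 (m = Mul(-1, Add(-3, -5)) = Mul(-1, -8) = 8)
Function('t')(x, r) = Mul(8, Pow(Add(-6, r), -1))
Add(Function('t')(-112, Mul(-1, m)), Mul(-41, Add(-23, 98))) = Add(Mul(8, Pow(Add(-6, Mul(-1, 8)), -1)), Mul(-41, Add(-23, 98))) = Add(Mul(8, Pow(Add(-6, -8), -1)), Mul(-41, 75)) = Add(Mul(8, Pow(-14, -1)), -3075) = Add(Mul(8, Rational(-1, 14)), -3075) = Add(Rational(-4, 7), -3075) = Rational(-21529, 7)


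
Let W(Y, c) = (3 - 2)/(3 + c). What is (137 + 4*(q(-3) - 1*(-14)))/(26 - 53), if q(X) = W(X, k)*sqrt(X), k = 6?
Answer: -193/27 - 4*I*sqrt(3)/243 ≈ -7.1481 - 0.028511*I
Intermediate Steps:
W(Y, c) = 1/(3 + c)
q(X) = sqrt(X)/9 (q(X) = sqrt(X)/(3 + 6) = sqrt(X)/9)
(137 + 4*(q(-3) - 1*(-14)))/(26 - 53) = (137 + 4*(sqrt(-3)/9 - 1*(-14)))/(26 - 53) = (137 + 4*((I*sqrt(3))/9 + 14))/(-27) = (137 + 4*(I*sqrt(3)/9 + 14))*(-1/27) = (137 + 4*(14 + I*sqrt(3)/9))*(-1/27) = (137 + (56 + 4*I*sqrt(3)/9))*(-1/27) = (193 + 4*I*sqrt(3)/9)*(-1/27) = -193/27 - 4*I*sqrt(3)/243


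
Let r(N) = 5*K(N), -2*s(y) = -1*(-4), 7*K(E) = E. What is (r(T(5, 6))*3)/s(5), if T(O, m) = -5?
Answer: 75/14 ≈ 5.3571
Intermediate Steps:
K(E) = E/7
s(y) = -2 (s(y) = -(-1)*(-4)/2 = -1/2*4 = -2)
r(N) = 5*N/7 (r(N) = 5*(N/7) = 5*N/7)
(r(T(5, 6))*3)/s(5) = (((5/7)*(-5))*3)/(-2) = -25/7*3*(-1/2) = -75/7*(-1/2) = 75/14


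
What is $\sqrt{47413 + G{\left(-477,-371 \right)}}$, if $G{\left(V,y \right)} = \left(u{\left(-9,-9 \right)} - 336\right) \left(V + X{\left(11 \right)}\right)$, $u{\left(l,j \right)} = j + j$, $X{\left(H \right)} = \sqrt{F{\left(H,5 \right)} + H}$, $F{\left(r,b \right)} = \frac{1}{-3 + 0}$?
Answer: $\sqrt{216271 - 472 \sqrt{6}} \approx 463.8$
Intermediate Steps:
$F{\left(r,b \right)} = - \frac{1}{3}$ ($F{\left(r,b \right)} = \frac{1}{-3} = - \frac{1}{3}$)
$X{\left(H \right)} = \sqrt{- \frac{1}{3} + H}$
$u{\left(l,j \right)} = 2 j$
$G{\left(V,y \right)} = - 472 \sqrt{6} - 354 V$ ($G{\left(V,y \right)} = \left(2 \left(-9\right) - 336\right) \left(V + \frac{\sqrt{-3 + 9 \cdot 11}}{3}\right) = \left(-18 - 336\right) \left(V + \frac{\sqrt{-3 + 99}}{3}\right) = - 354 \left(V + \frac{\sqrt{96}}{3}\right) = - 354 \left(V + \frac{4 \sqrt{6}}{3}\right) = - 472 \sqrt{6} - 354 V$)
$\sqrt{47413 + G{\left(-477,-371 \right)}} = \sqrt{47413 - \left(-168858 + 472 \sqrt{6}\right)} = \sqrt{47413 + \left(- 472 \sqrt{6} + 168858\right)} = \sqrt{47413 + \left(168858 - 472 \sqrt{6}\right)} = \sqrt{216271 - 472 \sqrt{6}}$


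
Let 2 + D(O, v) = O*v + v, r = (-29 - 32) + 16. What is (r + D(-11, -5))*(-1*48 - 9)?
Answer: -171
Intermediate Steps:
r = -45 (r = -61 + 16 = -45)
D(O, v) = -2 + v + O*v (D(O, v) = -2 + (O*v + v) = -2 + (v + O*v) = -2 + v + O*v)
(r + D(-11, -5))*(-1*48 - 9) = (-45 + (-2 - 5 - 11*(-5)))*(-1*48 - 9) = (-45 + (-2 - 5 + 55))*(-48 - 9) = (-45 + 48)*(-57) = 3*(-57) = -171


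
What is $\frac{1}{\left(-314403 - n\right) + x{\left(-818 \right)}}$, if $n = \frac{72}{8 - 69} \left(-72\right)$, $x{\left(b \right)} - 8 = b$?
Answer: $- \frac{61}{19233177} \approx -3.1716 \cdot 10^{-6}$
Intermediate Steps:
$x{\left(b \right)} = 8 + b$
$n = \frac{5184}{61}$ ($n = \frac{72}{-61} \left(-72\right) = 72 \left(- \frac{1}{61}\right) \left(-72\right) = \left(- \frac{72}{61}\right) \left(-72\right) = \frac{5184}{61} \approx 84.984$)
$\frac{1}{\left(-314403 - n\right) + x{\left(-818 \right)}} = \frac{1}{\left(-314403 - \frac{5184}{61}\right) + \left(8 - 818\right)} = \frac{1}{\left(-314403 - \frac{5184}{61}\right) - 810} = \frac{1}{- \frac{19183767}{61} - 810} = \frac{1}{- \frac{19233177}{61}} = - \frac{61}{19233177}$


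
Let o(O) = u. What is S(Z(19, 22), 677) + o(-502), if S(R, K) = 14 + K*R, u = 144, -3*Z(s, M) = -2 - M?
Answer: 5574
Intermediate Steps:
Z(s, M) = ⅔ + M/3 (Z(s, M) = -(-2 - M)/3 = ⅔ + M/3)
o(O) = 144
S(Z(19, 22), 677) + o(-502) = (14 + 677*(⅔ + (⅓)*22)) + 144 = (14 + 677*(⅔ + 22/3)) + 144 = (14 + 677*8) + 144 = (14 + 5416) + 144 = 5430 + 144 = 5574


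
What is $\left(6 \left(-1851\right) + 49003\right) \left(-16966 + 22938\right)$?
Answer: $226320884$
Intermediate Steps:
$\left(6 \left(-1851\right) + 49003\right) \left(-16966 + 22938\right) = \left(-11106 + 49003\right) 5972 = 37897 \cdot 5972 = 226320884$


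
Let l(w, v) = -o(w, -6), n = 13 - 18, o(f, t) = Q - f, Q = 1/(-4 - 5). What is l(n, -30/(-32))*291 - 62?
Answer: -4454/3 ≈ -1484.7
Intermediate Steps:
Q = -⅑ (Q = 1/(-9) = -⅑ ≈ -0.11111)
o(f, t) = -⅑ - f
n = -5
l(w, v) = ⅑ + w (l(w, v) = -(-⅑ - w) = ⅑ + w)
l(n, -30/(-32))*291 - 62 = (⅑ - 5)*291 - 62 = -44/9*291 - 62 = -4268/3 - 62 = -4454/3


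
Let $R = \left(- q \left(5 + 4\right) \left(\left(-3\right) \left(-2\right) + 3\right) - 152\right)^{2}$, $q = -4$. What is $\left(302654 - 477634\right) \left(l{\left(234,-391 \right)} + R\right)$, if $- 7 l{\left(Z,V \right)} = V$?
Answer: $- \frac{36304675420}{7} \approx -5.1864 \cdot 10^{9}$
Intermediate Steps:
$l{\left(Z,V \right)} = - \frac{V}{7}$
$R = 29584$ ($R = \left(\left(-1\right) \left(-4\right) \left(5 + 4\right) \left(\left(-3\right) \left(-2\right) + 3\right) - 152\right)^{2} = \left(4 \cdot 9 \left(6 + 3\right) - 152\right)^{2} = \left(4 \cdot 9 \cdot 9 - 152\right)^{2} = \left(4 \cdot 81 - 152\right)^{2} = \left(324 - 152\right)^{2} = 172^{2} = 29584$)
$\left(302654 - 477634\right) \left(l{\left(234,-391 \right)} + R\right) = \left(302654 - 477634\right) \left(\left(- \frac{1}{7}\right) \left(-391\right) + 29584\right) = - 174980 \left(\frac{391}{7} + 29584\right) = \left(-174980\right) \frac{207479}{7} = - \frac{36304675420}{7}$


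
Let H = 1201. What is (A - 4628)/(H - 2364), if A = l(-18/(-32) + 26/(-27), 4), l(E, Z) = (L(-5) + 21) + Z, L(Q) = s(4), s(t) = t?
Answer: 4599/1163 ≈ 3.9544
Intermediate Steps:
L(Q) = 4
l(E, Z) = 25 + Z (l(E, Z) = (4 + 21) + Z = 25 + Z)
A = 29 (A = 25 + 4 = 29)
(A - 4628)/(H - 2364) = (29 - 4628)/(1201 - 2364) = -4599/(-1163) = -4599*(-1/1163) = 4599/1163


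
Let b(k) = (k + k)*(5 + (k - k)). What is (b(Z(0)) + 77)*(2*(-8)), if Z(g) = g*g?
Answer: -1232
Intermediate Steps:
Z(g) = g**2
b(k) = 10*k (b(k) = (2*k)*(5 + 0) = (2*k)*5 = 10*k)
(b(Z(0)) + 77)*(2*(-8)) = (10*0**2 + 77)*(2*(-8)) = (10*0 + 77)*(-16) = (0 + 77)*(-16) = 77*(-16) = -1232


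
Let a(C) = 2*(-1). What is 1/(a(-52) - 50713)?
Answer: -1/50715 ≈ -1.9718e-5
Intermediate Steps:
a(C) = -2
1/(a(-52) - 50713) = 1/(-2 - 50713) = 1/(-50715) = -1/50715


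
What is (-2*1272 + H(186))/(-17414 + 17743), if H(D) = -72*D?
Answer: -15936/329 ≈ -48.438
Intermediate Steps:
(-2*1272 + H(186))/(-17414 + 17743) = (-2*1272 - 72*186)/(-17414 + 17743) = (-2544 - 13392)/329 = -15936*1/329 = -15936/329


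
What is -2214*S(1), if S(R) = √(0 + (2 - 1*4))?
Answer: -2214*I*√2 ≈ -3131.1*I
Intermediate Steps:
S(R) = I*√2 (S(R) = √(0 + (2 - 4)) = √(0 - 2) = √(-2) = I*√2)
-2214*S(1) = -2214*I*√2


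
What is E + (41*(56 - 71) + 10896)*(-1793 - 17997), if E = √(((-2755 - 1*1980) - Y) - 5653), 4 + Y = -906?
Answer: -203460990 + I*√9478 ≈ -2.0346e+8 + 97.355*I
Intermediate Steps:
Y = -910 (Y = -4 - 906 = -910)
E = I*√9478 (E = √(((-2755 - 1*1980) - 1*(-910)) - 5653) = √(((-2755 - 1980) + 910) - 5653) = √((-4735 + 910) - 5653) = √(-3825 - 5653) = √(-9478) = I*√9478 ≈ 97.355*I)
E + (41*(56 - 71) + 10896)*(-1793 - 17997) = I*√9478 + (41*(56 - 71) + 10896)*(-1793 - 17997) = I*√9478 + (41*(-15) + 10896)*(-19790) = I*√9478 + (-615 + 10896)*(-19790) = I*√9478 + 10281*(-19790) = I*√9478 - 203460990 = -203460990 + I*√9478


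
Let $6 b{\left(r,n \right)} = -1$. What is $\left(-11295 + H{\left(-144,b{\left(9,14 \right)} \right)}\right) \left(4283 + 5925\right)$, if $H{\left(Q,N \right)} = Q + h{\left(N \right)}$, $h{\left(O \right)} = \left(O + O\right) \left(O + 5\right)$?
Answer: $- \frac{1051071824}{9} \approx -1.1679 \cdot 10^{8}$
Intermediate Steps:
$b{\left(r,n \right)} = - \frac{1}{6}$ ($b{\left(r,n \right)} = \frac{1}{6} \left(-1\right) = - \frac{1}{6}$)
$h{\left(O \right)} = 2 O \left(5 + O\right)$
$H{\left(Q,N \right)} = Q + 2 N \left(5 + N\right)$
$\left(-11295 + H{\left(-144,b{\left(9,14 \right)} \right)}\right) \left(4283 + 5925\right) = \left(-11295 - \left(144 + \frac{5 - \frac{1}{6}}{3}\right)\right) \left(4283 + 5925\right) = \left(-11295 - \left(144 + \frac{1}{3} \cdot \frac{29}{6}\right)\right) 10208 = \left(-11295 - \frac{2621}{18}\right) 10208 = \left(- \frac{205931}{18}\right) 10208 = - \frac{1051071824}{9}$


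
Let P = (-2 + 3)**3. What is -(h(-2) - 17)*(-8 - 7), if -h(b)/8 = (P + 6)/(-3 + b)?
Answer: -87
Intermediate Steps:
P = 1 (P = 1**3 = 1)
h(b) = -56/(-3 + b) (h(b) = -8*(1 + 6)/(-3 + b) = -56/(-3 + b))
-(h(-2) - 17)*(-8 - 7) = -(-56/(-3 - 2) - 17)*(-8 - 7) = -(-56/(-5) - 17)*(-15) = -(-56*(-1/5) - 17)*(-15) = -(56/5 - 17)*(-15) = -(-29)*(-15)/5 = -1*87 = -87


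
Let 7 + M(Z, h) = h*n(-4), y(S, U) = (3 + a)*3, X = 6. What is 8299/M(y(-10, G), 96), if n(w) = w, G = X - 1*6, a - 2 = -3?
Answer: -8299/391 ≈ -21.225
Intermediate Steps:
a = -1 (a = 2 - 3 = -1)
G = 0 (G = 6 - 1*6 = 6 - 6 = 0)
y(S, U) = 6 (y(S, U) = (3 - 1)*3 = 2*3 = 6)
M(Z, h) = -7 - 4*h (M(Z, h) = -7 + h*(-4) = -7 - 4*h)
8299/M(y(-10, G), 96) = 8299/(-7 - 4*96) = 8299/(-7 - 384) = 8299/(-391) = 8299*(-1/391) = -8299/391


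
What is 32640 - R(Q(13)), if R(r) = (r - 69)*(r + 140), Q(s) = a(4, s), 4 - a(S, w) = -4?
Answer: 41668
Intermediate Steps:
a(S, w) = 8 (a(S, w) = 4 - 1*(-4) = 4 + 4 = 8)
Q(s) = 8
R(r) = (-69 + r)*(140 + r)
32640 - R(Q(13)) = 32640 - (-9660 + 8**2 + 71*8) = 32640 - (-9660 + 64 + 568) = 32640 - 1*(-9028) = 32640 + 9028 = 41668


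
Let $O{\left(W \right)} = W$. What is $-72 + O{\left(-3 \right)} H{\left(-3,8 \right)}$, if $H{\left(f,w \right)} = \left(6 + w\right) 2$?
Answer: $-156$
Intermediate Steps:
$H{\left(f,w \right)} = 12 + 2 w$
$-72 + O{\left(-3 \right)} H{\left(-3,8 \right)} = -72 - 3 \left(12 + 2 \cdot 8\right) = -72 - 3 \left(12 + 16\right) = -72 - 84 = -156$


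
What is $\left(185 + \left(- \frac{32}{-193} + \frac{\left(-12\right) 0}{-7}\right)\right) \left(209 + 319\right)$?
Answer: $\frac{18869136}{193} \approx 97768.0$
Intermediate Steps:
$\left(185 + \left(- \frac{32}{-193} + \frac{\left(-12\right) 0}{-7}\right)\right) \left(209 + 319\right) = \left(185 + \left(\left(-32\right) \left(- \frac{1}{193}\right) + 0 \left(- \frac{1}{7}\right)\right)\right) 528 = \left(185 + \left(\frac{32}{193} + 0\right)\right) 528 = \left(185 + \frac{32}{193}\right) 528 = \frac{35737}{193} \cdot 528 = \frac{18869136}{193}$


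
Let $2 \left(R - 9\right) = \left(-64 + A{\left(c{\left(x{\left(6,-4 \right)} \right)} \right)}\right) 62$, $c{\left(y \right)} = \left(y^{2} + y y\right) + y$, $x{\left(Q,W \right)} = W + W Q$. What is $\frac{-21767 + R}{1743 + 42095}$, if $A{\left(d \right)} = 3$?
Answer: $- \frac{23649}{43838} \approx -0.53946$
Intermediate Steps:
$x{\left(Q,W \right)} = W + Q W$
$c{\left(y \right)} = y + 2 y^{2}$ ($c{\left(y \right)} = \left(y^{2} + y^{2}\right) + y = 2 y^{2} + y = y + 2 y^{2}$)
$R = -1882$ ($R = 9 + \frac{\left(-64 + 3\right) 62}{2} = 9 + \frac{\left(-61\right) 62}{2} = 9 + \frac{1}{2} \left(-3782\right) = 9 - 1891 = -1882$)
$\frac{-21767 + R}{1743 + 42095} = \frac{-21767 - 1882}{1743 + 42095} = - \frac{23649}{43838}$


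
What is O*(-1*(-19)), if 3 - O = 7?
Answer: -76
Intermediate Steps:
O = -4 (O = 3 - 1*7 = 3 - 7 = -4)
O*(-1*(-19)) = -(-4)*(-19) = -4*19 = -76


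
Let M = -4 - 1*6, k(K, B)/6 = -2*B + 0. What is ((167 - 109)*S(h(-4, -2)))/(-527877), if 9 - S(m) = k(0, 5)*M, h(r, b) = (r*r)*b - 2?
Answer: 11426/175959 ≈ 0.064936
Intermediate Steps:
h(r, b) = -2 + b*r² (h(r, b) = r²*b - 2 = b*r² - 2 = -2 + b*r²)
k(K, B) = -12*B (k(K, B) = 6*(-2*B + 0) = 6*(-2*B) = -12*B)
M = -10 (M = -4 - 6 = -10)
S(m) = -591 (S(m) = 9 - (-12*5)*(-10) = 9 - (-60)*(-10) = 9 - 1*600 = 9 - 600 = -591)
((167 - 109)*S(h(-4, -2)))/(-527877) = ((167 - 109)*(-591))/(-527877) = (58*(-591))*(-1/527877) = -34278*(-1/527877) = 11426/175959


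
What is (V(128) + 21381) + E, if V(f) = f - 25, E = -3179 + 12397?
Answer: 30702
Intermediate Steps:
E = 9218
V(f) = -25 + f
(V(128) + 21381) + E = ((-25 + 128) + 21381) + 9218 = (103 + 21381) + 9218 = 21484 + 9218 = 30702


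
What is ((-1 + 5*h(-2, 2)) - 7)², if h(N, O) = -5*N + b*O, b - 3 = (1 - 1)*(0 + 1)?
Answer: 5184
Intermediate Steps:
b = 3 (b = 3 + (1 - 1)*(0 + 1) = 3 + 0*1 = 3 + 0 = 3)
h(N, O) = -5*N + 3*O
((-1 + 5*h(-2, 2)) - 7)² = ((-1 + 5*(-5*(-2) + 3*2)) - 7)² = ((-1 + 5*(10 + 6)) - 7)² = ((-1 + 5*16) - 7)² = ((-1 + 80) - 7)² = (79 - 7)² = 72² = 5184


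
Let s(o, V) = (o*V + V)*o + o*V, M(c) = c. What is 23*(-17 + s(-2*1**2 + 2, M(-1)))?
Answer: -391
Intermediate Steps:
s(o, V) = V*o + o*(V + V*o) (s(o, V) = (V*o + V)*o + V*o = (V + V*o)*o + V*o = o*(V + V*o) + V*o = V*o + o*(V + V*o))
23*(-17 + s(-2*1**2 + 2, M(-1))) = 23*(-17 - (-2*1**2 + 2)*(2 + (-2*1**2 + 2))) = 23*(-17 - (-2*1 + 2)*(2 + (-2*1 + 2))) = 23*(-17 - (-2 + 2)*(2 + (-2 + 2))) = 23*(-17 - 1*0*(2 + 0)) = 23*(-17 - 1*0*2) = 23*(-17 + 0) = 23*(-17) = -391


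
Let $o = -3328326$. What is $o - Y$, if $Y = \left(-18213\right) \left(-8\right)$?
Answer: $-3474030$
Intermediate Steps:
$Y = 145704$
$o - Y = -3328326 - 145704 = -3474030$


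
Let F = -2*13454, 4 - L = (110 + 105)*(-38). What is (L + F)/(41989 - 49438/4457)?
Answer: -83497438/187095535 ≈ -0.44628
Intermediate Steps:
L = 8174 (L = 4 - (110 + 105)*(-38) = 4 - 215*(-38) = 4 - 1*(-8170) = 4 + 8170 = 8174)
F = -26908
(L + F)/(41989 - 49438/4457) = (8174 - 26908)/(41989 - 49438/4457) = -18734/(41989 - 49438*1/4457) = -18734/(41989 - 49438/4457) = -18734/187095535/4457 = -18734*4457/187095535 = -83497438/187095535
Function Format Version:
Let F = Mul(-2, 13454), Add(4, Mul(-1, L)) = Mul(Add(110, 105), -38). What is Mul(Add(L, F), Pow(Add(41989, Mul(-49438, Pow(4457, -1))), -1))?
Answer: Rational(-83497438, 187095535) ≈ -0.44628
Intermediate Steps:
L = 8174 (L = Add(4, Mul(-1, Mul(Add(110, 105), -38))) = Add(4, Mul(-1, Mul(215, -38))) = Add(4, Mul(-1, -8170)) = Add(4, 8170) = 8174)
F = -26908
Mul(Add(L, F), Pow(Add(41989, Mul(-49438, Pow(4457, -1))), -1)) = Mul(Add(8174, -26908), Pow(Add(41989, Mul(-49438, Pow(4457, -1))), -1)) = Mul(-18734, Pow(Add(41989, Mul(-49438, Rational(1, 4457))), -1)) = Mul(-18734, Pow(Add(41989, Rational(-49438, 4457)), -1)) = Mul(-18734, Pow(Rational(187095535, 4457), -1)) = Mul(-18734, Rational(4457, 187095535)) = Rational(-83497438, 187095535)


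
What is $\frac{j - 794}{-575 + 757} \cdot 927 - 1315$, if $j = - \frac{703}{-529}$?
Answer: $- \frac{515317991}{96278} \approx -5352.4$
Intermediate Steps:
$j = \frac{703}{529}$ ($j = \left(-703\right) \left(- \frac{1}{529}\right) = \frac{703}{529} \approx 1.3289$)
$\frac{j - 794}{-575 + 757} \cdot 927 - 1315 = \frac{\frac{703}{529} - 794}{-575 + 757} \cdot 927 - 1315 = - \frac{419323}{529 \cdot 182} \cdot 927 - 1315 = \left(- \frac{419323}{529}\right) \frac{1}{182} \cdot 927 - 1315 = \left(- \frac{419323}{96278}\right) 927 - 1315 = - \frac{388712421}{96278} - 1315 = - \frac{515317991}{96278}$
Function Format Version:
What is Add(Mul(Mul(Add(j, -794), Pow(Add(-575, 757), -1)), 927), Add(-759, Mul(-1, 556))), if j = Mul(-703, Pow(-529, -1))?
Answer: Rational(-515317991, 96278) ≈ -5352.4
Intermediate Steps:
j = Rational(703, 529) (j = Mul(-703, Rational(-1, 529)) = Rational(703, 529) ≈ 1.3289)
Add(Mul(Mul(Add(j, -794), Pow(Add(-575, 757), -1)), 927), Add(-759, Mul(-1, 556))) = Add(Mul(Mul(Add(Rational(703, 529), -794), Pow(Add(-575, 757), -1)), 927), Add(-759, Mul(-1, 556))) = Add(Mul(Mul(Rational(-419323, 529), Pow(182, -1)), 927), Add(-759, -556)) = Add(Mul(Mul(Rational(-419323, 529), Rational(1, 182)), 927), -1315) = Add(Mul(Rational(-419323, 96278), 927), -1315) = Add(Rational(-388712421, 96278), -1315) = Rational(-515317991, 96278)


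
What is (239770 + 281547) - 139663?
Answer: 381654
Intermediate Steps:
(239770 + 281547) - 139663 = 521317 - 139663 = 381654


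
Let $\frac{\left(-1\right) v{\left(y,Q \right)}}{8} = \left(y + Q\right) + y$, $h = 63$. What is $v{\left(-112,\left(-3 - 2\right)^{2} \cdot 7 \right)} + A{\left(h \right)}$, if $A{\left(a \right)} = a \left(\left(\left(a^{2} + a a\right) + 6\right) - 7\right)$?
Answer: $500423$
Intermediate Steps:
$A{\left(a \right)} = a \left(-1 + 2 a^{2}\right)$ ($A{\left(a \right)} = a \left(\left(\left(a^{2} + a^{2}\right) + 6\right) - 7\right) = a \left(\left(2 a^{2} + 6\right) - 7\right) = a \left(\left(6 + 2 a^{2}\right) - 7\right) = a \left(-1 + 2 a^{2}\right)$)
$v{\left(y,Q \right)} = - 16 y - 8 Q$ ($v{\left(y,Q \right)} = - 8 \left(\left(y + Q\right) + y\right) = - 8 \left(\left(Q + y\right) + y\right) = - 8 \left(Q + 2 y\right) = - 16 y - 8 Q$)
$v{\left(-112,\left(-3 - 2\right)^{2} \cdot 7 \right)} + A{\left(h \right)} = \left(\left(-16\right) \left(-112\right) - 8 \left(-3 - 2\right)^{2} \cdot 7\right) + \left(\left(-1\right) 63 + 2 \cdot 63^{3}\right) = \left(1792 - 8 \left(-5\right)^{2} \cdot 7\right) + \left(-63 + 2 \cdot 250047\right) = \left(1792 - 8 \cdot 25 \cdot 7\right) + \left(-63 + 500094\right) = \left(1792 - 1400\right) + 500031 = 392 + 500031 = 500423$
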